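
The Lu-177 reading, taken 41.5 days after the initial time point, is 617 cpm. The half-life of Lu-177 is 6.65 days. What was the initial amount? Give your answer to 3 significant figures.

Number of half-lives elapsed: n = 41.5/6.65 ≈ 6.2406.
A₀ = A × 2^n = 617 × 2^6.2406 = 617 × 75.615 ≈ 46654 cpm.

46700 cpm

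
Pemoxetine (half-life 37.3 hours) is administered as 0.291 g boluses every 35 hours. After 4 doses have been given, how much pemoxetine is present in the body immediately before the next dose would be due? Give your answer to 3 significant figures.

The 4 doses were given 140, 105, 70, 35 hours ago.
Total = 0.291·(1/2)^(140/37.3) + 0.291·(1/2)^(105/37.3) + 0.291·(1/2)^(70/37.3) + 0.291·(1/2)^(35/37.3)
      = 0.021579 + 0.041351 + 0.079242 + 0.15185 ≈ 0.29403 g.

0.294 g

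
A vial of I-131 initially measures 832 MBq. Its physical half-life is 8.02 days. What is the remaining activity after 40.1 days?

26 MBq

Elapsed time is 5 half-lives (40.1/8.02).
Each half-life halves the amount: 832 × (1/2)^5 = 832/32 = 26 MBq.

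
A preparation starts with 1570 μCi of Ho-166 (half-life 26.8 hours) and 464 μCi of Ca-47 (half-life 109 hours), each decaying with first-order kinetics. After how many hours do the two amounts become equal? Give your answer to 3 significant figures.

62.5 hours

Set 1570·(1/2)^(t/26.8) = 464·(1/2)^(t/109).
Taking log₂: log₂(1570/464) = t·(1/26.8 − 1/109).
log₂(3.3836) = 1.7586; 1/26.8 − 1/109 = 0.028139.
t = 1.7586 / 0.028139 ≈ 62.495 hours.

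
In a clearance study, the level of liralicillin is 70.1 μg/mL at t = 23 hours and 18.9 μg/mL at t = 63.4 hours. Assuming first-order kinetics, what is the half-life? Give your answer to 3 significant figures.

Over Δt = 63.4 − 23 = 40.4 hours, the level fell by a factor of 70.1/18.9 ≈ 3.709.
n = log₂(3.709) ≈ 1.891 half-lives, so t½ = 40.4/1.891 ≈ 21.364 hours.

21.4 hours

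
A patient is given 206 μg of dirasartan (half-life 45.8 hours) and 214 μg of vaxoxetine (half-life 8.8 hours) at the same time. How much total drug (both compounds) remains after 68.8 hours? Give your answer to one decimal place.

dirasartan: 206 × (1/2)^(68.8/45.8) = 206 × (1/2)^1.5022 ≈ 72.722 μg.
vaxoxetine: 214 × (1/2)^(68.8/8.8) = 214 × (1/2)^7.8182 ≈ 0.94821 μg.
Total = 72.722 + 0.94821 ≈ 73.67 μg.

73.7 μg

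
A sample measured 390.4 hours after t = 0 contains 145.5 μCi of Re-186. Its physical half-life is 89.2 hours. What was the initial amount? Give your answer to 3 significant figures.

3020 μCi

Number of half-lives elapsed: n = 390.4/89.2 ≈ 4.3767.
A₀ = A × 2^n = 145.5 × 2^4.3767 = 145.5 × 20.774 ≈ 3022.6 μCi.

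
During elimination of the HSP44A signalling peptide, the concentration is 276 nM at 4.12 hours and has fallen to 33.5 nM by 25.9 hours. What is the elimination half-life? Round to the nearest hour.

Over Δt = 25.9 − 4.12 = 21.78 hours, the level fell by a factor of 276/33.5 ≈ 8.2388.
n = log₂(8.2388) ≈ 3.0424 half-lives, so t½ = 21.78/3.0424 ≈ 7.1587 hours.

7 hours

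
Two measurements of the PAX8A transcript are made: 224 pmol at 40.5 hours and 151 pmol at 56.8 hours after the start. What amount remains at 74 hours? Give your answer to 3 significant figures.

Over Δt = 56.8 − 40.5 = 16.3 hours, the level fell by a factor of 224/151 ≈ 1.4834.
n = log₂(1.4834) ≈ 0.56895 half-lives, so t½ = 16.3/0.56895 ≈ 28.649 hours.
From t = 56.8 to t = 74: 151 × (1/2)^((74−56.8)/28.649) ≈ 99.598 pmol.

99.6 pmol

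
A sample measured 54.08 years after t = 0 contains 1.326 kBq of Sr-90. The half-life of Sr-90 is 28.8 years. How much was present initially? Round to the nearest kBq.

Number of half-lives elapsed: n = 54.08/28.8 ≈ 1.8778.
A₀ = A × 2^n = 1.326 × 2^1.8778 = 1.326 × 3.6751 ≈ 4.8732 kBq.

5 kBq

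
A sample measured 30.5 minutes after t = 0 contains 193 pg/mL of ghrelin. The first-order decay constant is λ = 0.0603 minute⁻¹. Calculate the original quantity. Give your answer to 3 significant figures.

t½ = ln 2 / λ = 0.69315 / 0.0603 ≈ 11.495 minutes.
Number of half-lives elapsed: n = 30.5/11.495 ≈ 2.6533.
A₀ = A × 2^n = 193 × 2^2.6533 = 193 × 6.2912 ≈ 1214.2 pg/mL.

1210 pg/mL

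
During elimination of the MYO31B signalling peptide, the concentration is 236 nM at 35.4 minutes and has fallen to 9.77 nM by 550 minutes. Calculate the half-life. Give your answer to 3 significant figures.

112 minutes

Over Δt = 550 − 35.4 = 514.6 minutes, the level fell by a factor of 236/9.77 ≈ 24.156.
n = log₂(24.156) ≈ 4.5943 half-lives, so t½ = 514.6/4.5943 ≈ 112.01 minutes.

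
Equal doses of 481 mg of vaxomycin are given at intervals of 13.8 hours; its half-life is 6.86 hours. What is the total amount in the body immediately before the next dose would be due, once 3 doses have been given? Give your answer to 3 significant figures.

156 mg

The 3 doses were given 41.4, 27.6, 13.8 hours ago.
Total = 481·(1/2)^(41.4/6.86) + 481·(1/2)^(27.6/6.86) + 481·(1/2)^(13.8/6.86)
      = 7.3356 + 29.58 + 119.28 ≈ 156.2 mg.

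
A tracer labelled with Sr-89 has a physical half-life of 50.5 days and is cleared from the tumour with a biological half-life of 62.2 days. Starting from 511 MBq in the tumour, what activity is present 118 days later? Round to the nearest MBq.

1/t_eff = 1/t_phys + 1/t_biol = 1/50.5 + 1/62.2 = 0.035879 per day.
t_eff = 50.5 × 62.2 / (50.5 + 62.2) ≈ 27.871 days.
Remaining = 511 × (1/2)^(118/27.871) = 511 × (1/2)^4.2337 ≈ 27.161 MBq.

27 MBq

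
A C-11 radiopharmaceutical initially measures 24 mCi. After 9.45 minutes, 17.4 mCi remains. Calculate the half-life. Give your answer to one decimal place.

20.4 minutes

A/A₀ = 17.4/24 ≈ 0.725.
n = log₂(1.3793) ≈ 0.46395 half-lives elapsed in 9.45 minutes.
t½ = 9.45/0.46395 ≈ 20.369 minutes.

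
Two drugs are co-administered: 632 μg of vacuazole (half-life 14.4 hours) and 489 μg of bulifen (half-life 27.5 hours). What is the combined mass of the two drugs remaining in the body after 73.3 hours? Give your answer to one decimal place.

vacuazole: 632 × (1/2)^(73.3/14.4) = 632 × (1/2)^5.0903 ≈ 18.552 μg.
bulifen: 489 × (1/2)^(73.3/27.5) = 489 × (1/2)^2.6655 ≈ 77.077 μg.
Total = 18.552 + 77.077 ≈ 95.629 μg.

95.6 μg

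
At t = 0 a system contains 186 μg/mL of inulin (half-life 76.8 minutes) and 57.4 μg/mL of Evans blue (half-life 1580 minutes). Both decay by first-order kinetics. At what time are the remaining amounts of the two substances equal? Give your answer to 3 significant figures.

Set 186·(1/2)^(t/76.8) = 57.4·(1/2)^(t/1580).
Taking log₂: log₂(186/57.4) = t·(1/76.8 − 1/1580).
log₂(3.2404) = 1.6962; 1/76.8 − 1/1580 = 0.012388.
t = 1.6962 / 0.012388 ≈ 136.92 minutes.

137 minutes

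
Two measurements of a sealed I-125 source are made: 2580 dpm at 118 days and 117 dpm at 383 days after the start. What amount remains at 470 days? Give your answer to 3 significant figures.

42.4 dpm

Over Δt = 383 − 118 = 265 days, the level fell by a factor of 2580/117 ≈ 22.051.
n = log₂(22.051) ≈ 4.4628 half-lives, so t½ = 265/4.4628 ≈ 59.38 days.
From t = 383 to t = 470: 117 × (1/2)^((470−383)/59.38) ≈ 42.377 dpm.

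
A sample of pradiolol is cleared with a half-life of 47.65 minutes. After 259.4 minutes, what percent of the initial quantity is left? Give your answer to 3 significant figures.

2.30%

n = 259.4/47.65 ≈ 5.4439 half-lives.
Fraction remaining = (1/2)^5.4439 ≈ 0.022974, i.e. 2.2974%.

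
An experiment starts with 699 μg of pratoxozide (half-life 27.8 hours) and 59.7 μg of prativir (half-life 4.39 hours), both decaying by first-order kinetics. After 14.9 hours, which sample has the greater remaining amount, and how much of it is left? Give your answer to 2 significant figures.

pratoxozide, 480 μg

pratoxozide: 699 × (1/2)^0.53597 ≈ 482.1 μg.
prativir: 59.7 × (1/2)^3.3941 ≈ 5.6788 μg.
Pratoxozide has more remaining, at ≈ 482.1 μg.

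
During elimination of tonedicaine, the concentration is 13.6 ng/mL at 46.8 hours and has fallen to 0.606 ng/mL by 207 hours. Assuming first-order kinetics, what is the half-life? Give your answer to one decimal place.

35.7 hours

Over Δt = 207 − 46.8 = 160.2 hours, the level fell by a factor of 13.6/0.606 ≈ 22.442.
n = log₂(22.442) ≈ 4.4881 half-lives, so t½ = 160.2/4.4881 ≈ 35.694 hours.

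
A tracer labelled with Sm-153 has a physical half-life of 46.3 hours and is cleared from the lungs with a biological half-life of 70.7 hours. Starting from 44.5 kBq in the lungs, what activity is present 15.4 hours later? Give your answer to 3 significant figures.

1/t_eff = 1/t_phys + 1/t_biol = 1/46.3 + 1/70.7 = 0.035743 per hour.
t_eff = 46.3 × 70.7 / (46.3 + 70.7) ≈ 27.978 hours.
Remaining = 44.5 × (1/2)^(15.4/27.978) = 44.5 × (1/2)^0.55044 ≈ 30.385 kBq.

30.4 kBq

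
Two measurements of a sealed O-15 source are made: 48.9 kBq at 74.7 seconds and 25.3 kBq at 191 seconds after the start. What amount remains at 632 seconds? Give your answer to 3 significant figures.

2.08 kBq

Over Δt = 191 − 74.7 = 116.3 seconds, the level fell by a factor of 48.9/25.3 ≈ 1.9328.
n = log₂(1.9328) ≈ 0.9507 half-lives, so t½ = 116.3/0.9507 ≈ 122.33 seconds.
From t = 191 to t = 632: 25.3 × (1/2)^((632−191)/122.33) ≈ 2.0793 kBq.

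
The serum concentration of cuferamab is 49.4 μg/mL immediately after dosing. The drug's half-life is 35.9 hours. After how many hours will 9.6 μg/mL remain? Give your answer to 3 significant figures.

84.8 hours

Fraction remaining = 9.6/49.4 ≈ 0.19433.
n = log₂(49.4/9.6) = ln(5.1458)/ln 2 ≈ 2.3634 half-lives.
t = n × t½ = 2.3634 × 35.9 ≈ 84.846 hours.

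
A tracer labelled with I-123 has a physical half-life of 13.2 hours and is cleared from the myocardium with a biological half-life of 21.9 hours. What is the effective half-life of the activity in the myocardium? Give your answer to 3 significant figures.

8.24 hours

1/t_eff = 1/t_phys + 1/t_biol = 1/13.2 + 1/21.9 = 0.12142 per hour.
t_eff = 13.2 × 21.9 / (13.2 + 21.9) ≈ 8.2359 hours.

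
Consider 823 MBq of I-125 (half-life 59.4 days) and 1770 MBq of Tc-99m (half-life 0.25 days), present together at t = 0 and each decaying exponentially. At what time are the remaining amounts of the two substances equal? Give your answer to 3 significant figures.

0.277 days

Set 823·(1/2)^(t/59.4) = 1770·(1/2)^(t/0.25).
Taking log₂: log₂(823/1770) = t·(1/59.4 − 1/0.25).
log₂(0.46497) = -1.1048; 1/59.4 − 1/0.25 = -3.9832.
t = -1.1048 / -3.9832 ≈ 0.27736 days.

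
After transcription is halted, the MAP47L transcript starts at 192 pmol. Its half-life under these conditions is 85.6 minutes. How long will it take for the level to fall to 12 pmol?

12/192 = 1/16, so 4 half-lives have elapsed.
t = 4 × 85.6 = 342.4 minutes.

342.4 minutes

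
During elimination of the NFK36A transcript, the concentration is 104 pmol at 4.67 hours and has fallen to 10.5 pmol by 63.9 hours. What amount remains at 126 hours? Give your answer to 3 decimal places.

0.949 pmol

Over Δt = 63.9 − 4.67 = 59.23 hours, the level fell by a factor of 104/10.5 ≈ 9.9048.
n = log₂(9.9048) ≈ 3.3081 half-lives, so t½ = 59.23/3.3081 ≈ 17.904 hours.
From t = 63.9 to t = 126: 10.5 × (1/2)^((126−63.9)/17.904) ≈ 0.94862 pmol.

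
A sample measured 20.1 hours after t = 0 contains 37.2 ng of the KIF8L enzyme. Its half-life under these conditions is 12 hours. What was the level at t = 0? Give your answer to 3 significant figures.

119 ng

Number of half-lives elapsed: n = 20.1/12 ≈ 1.675.
A₀ = A × 2^n = 37.2 × 2^1.675 = 37.2 × 3.1932 ≈ 118.79 ng.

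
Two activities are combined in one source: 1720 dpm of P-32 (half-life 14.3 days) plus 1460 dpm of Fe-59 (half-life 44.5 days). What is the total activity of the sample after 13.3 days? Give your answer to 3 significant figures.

P-32: 1720 × (1/2)^(13.3/14.3) = 1720 × (1/2)^0.93007 ≈ 902.71 dpm.
Fe-59: 1460 × (1/2)^(13.3/44.5) = 1460 × (1/2)^0.29888 ≈ 1186.8 dpm.
Total = 902.71 + 1186.8 ≈ 2089.5 dpm.

2090 dpm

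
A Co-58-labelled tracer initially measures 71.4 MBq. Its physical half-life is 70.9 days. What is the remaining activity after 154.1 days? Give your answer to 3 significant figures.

Number of half-lives: n = 154.1/70.9 ≈ 2.1735.
Remaining = 71.4 × (1/2)^2.1735 = 71.4 × 0.22167 ≈ 15.828 MBq.

15.8 MBq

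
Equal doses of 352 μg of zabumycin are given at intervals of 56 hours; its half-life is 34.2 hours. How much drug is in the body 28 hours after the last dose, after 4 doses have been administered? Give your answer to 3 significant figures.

The 4 doses were given 196, 140, 84, 28 hours ago.
Total = 352·(1/2)^(196/34.2) + 352·(1/2)^(140/34.2) + 352·(1/2)^(84/34.2) + 352·(1/2)^(28/34.2)
      = 6.6274 + 20.618 + 64.146 + 199.57 ≈ 290.96 μg.

291 μg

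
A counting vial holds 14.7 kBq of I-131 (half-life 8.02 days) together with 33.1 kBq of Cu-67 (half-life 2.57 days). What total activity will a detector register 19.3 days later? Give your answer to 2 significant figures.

3.0 kBq

I-131: 14.7 × (1/2)^(19.3/8.02) = 14.7 × (1/2)^2.4065 ≈ 2.7726 kBq.
Cu-67: 33.1 × (1/2)^(19.3/2.57) = 33.1 × (1/2)^7.5097 ≈ 0.18162 kBq.
Total = 2.7726 + 0.18162 ≈ 2.9543 kBq.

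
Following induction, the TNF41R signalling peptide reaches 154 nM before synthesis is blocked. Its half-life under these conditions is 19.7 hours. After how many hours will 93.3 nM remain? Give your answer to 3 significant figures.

14.2 hours

Fraction remaining = 93.3/154 ≈ 0.60584.
n = log₂(154/93.3) = ln(1.6506)/ln 2 ≈ 0.72298 half-lives.
t = n × t½ = 0.72298 × 19.7 ≈ 14.243 hours.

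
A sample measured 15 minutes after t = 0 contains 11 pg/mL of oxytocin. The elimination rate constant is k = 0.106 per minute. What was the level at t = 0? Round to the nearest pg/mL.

54 pg/mL

t½ = ln 2 / k = 0.69315 / 0.106 ≈ 6.5391 minutes.
Number of half-lives elapsed: n = 15/6.5391 ≈ 2.2939.
A₀ = A × 2^n = 11 × 2^2.2939 = 11 × 4.9037 ≈ 53.941 pg/mL.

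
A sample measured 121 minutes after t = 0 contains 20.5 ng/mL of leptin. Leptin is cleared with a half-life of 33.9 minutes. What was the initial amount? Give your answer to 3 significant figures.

243 ng/mL

Number of half-lives elapsed: n = 121/33.9 ≈ 3.5693.
A₀ = A × 2^n = 20.5 × 2^3.5693 = 20.5 × 11.871 ≈ 243.35 ng/mL.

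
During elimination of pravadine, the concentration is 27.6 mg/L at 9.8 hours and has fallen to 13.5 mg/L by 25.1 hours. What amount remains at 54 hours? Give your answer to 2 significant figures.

Over Δt = 25.1 − 9.8 = 15.3 hours, the level fell by a factor of 27.6/13.5 ≈ 2.0444.
n = log₂(2.0444) ≈ 1.0317 half-lives, so t½ = 15.3/1.0317 ≈ 14.83 hours.
From t = 25.1 to t = 54: 13.5 × (1/2)^((54−25.1)/14.83) ≈ 3.497 mg/L.

3.5 mg/L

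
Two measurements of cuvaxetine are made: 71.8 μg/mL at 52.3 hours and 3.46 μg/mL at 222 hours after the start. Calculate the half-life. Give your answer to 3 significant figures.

38.8 hours

Over Δt = 222 − 52.3 = 169.7 hours, the level fell by a factor of 71.8/3.46 ≈ 20.751.
n = log₂(20.751) ≈ 4.3751 half-lives, so t½ = 169.7/4.3751 ≈ 38.787 hours.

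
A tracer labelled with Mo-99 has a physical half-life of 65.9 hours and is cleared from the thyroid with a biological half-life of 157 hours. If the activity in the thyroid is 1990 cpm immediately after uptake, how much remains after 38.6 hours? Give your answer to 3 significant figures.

1120 cpm

1/t_eff = 1/t_phys + 1/t_biol = 1/65.9 + 1/157 = 0.021544 per hour.
t_eff = 65.9 × 157 / (65.9 + 157) ≈ 46.417 hours.
Remaining = 1990 × (1/2)^(38.6/46.417) = 1990 × (1/2)^0.8316 ≈ 1118.2 cpm.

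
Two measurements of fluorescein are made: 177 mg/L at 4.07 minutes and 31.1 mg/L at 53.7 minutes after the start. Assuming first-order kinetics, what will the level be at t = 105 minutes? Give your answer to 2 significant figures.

5.2 mg/L

Over Δt = 53.7 − 4.07 = 49.63 minutes, the level fell by a factor of 177/31.1 ≈ 5.6913.
n = log₂(5.6913) ≈ 2.5088 half-lives, so t½ = 49.63/2.5088 ≈ 19.783 minutes.
From t = 53.7 to t = 105: 31.1 × (1/2)^((105−53.7)/19.783) ≈ 5.1539 mg/L.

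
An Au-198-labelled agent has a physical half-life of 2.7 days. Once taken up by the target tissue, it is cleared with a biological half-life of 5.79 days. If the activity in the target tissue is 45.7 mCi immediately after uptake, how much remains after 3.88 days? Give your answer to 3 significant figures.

1/t_eff = 1/t_phys + 1/t_biol = 1/2.7 + 1/5.79 = 0.54308 per day.
t_eff = 2.7 × 5.79 / (2.7 + 5.79) ≈ 1.8413 days.
Remaining = 45.7 × (1/2)^(3.88/1.8413) = 45.7 × (1/2)^2.1072 ≈ 10.607 mCi.

10.6 mCi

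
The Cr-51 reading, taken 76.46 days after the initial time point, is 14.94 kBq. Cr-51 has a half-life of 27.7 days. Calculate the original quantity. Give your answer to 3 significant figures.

101 kBq

Number of half-lives elapsed: n = 76.46/27.7 ≈ 2.7603.
A₀ = A × 2^n = 14.94 × 2^2.7603 = 14.94 × 6.7753 ≈ 101.22 kBq.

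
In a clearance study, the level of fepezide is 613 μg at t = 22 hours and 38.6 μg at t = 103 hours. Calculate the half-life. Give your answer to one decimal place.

20.3 hours

Over Δt = 103 − 22 = 81 hours, the level fell by a factor of 613/38.6 ≈ 15.881.
n = log₂(15.881) ≈ 3.9892 half-lives, so t½ = 81/3.9892 ≈ 20.305 hours.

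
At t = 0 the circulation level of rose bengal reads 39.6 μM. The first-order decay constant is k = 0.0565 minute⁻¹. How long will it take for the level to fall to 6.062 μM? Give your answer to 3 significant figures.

t½ = ln 2 / k = 0.69315 / 0.0565 ≈ 12.268 minutes.
Fraction remaining = 6.062/39.6 ≈ 0.15308.
n = log₂(39.6/6.062) = ln(6.5325)/ln 2 ≈ 2.7076 half-lives.
t = n × t½ = 2.7076 × 12.268 ≈ 33.218 minutes.

33.2 minutes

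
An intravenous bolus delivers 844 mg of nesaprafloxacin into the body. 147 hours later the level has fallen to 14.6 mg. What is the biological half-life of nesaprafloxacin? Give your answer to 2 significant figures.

A/A₀ = 14.6/844 ≈ 0.017299.
n = log₂(57.808) ≈ 5.8532 half-lives elapsed in 147 hours.
t½ = 147/5.8532 ≈ 25.114 hours.

25 hours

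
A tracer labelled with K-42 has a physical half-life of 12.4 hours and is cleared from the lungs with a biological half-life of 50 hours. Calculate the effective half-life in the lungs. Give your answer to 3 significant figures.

1/t_eff = 1/t_phys + 1/t_biol = 1/12.4 + 1/50 = 0.10065 per hour.
t_eff = 12.4 × 50 / (12.4 + 50) ≈ 9.9359 hours.

9.94 hours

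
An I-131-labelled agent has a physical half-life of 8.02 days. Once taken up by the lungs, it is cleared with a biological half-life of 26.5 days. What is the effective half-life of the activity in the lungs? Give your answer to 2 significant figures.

6.2 days

1/t_eff = 1/t_phys + 1/t_biol = 1/8.02 + 1/26.5 = 0.16242 per day.
t_eff = 8.02 × 26.5 / (8.02 + 26.5) ≈ 6.1567 days.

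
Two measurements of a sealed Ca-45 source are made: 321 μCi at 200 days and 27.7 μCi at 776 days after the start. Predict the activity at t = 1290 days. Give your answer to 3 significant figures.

3.11 μCi

Over Δt = 776 − 200 = 576 days, the level fell by a factor of 321/27.7 ≈ 11.588.
n = log₂(11.588) ≈ 3.5346 half-lives, so t½ = 576/3.5346 ≈ 162.96 days.
From t = 776 to t = 1290: 27.7 × (1/2)^((1290−776)/162.96) ≈ 3.1116 μCi.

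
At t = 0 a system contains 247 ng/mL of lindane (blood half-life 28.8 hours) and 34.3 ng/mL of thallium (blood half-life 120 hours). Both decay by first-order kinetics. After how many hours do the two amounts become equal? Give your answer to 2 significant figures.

110 hours

Set 247·(1/2)^(t/28.8) = 34.3·(1/2)^(t/120).
Taking log₂: log₂(247/34.3) = t·(1/28.8 − 1/120).
log₂(7.2012) = 2.8482; 1/28.8 − 1/120 = 0.026389.
t = 2.8482 / 0.026389 ≈ 107.93 hours.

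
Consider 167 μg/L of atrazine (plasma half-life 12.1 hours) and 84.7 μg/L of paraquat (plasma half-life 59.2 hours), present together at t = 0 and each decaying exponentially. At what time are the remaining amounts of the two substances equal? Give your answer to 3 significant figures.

Set 167·(1/2)^(t/12.1) = 84.7·(1/2)^(t/59.2).
Taking log₂: log₂(167/84.7) = t·(1/12.1 − 1/59.2).
log₂(1.9717) = 0.97941; 1/12.1 − 1/59.2 = 0.065753.
t = 0.97941 / 0.065753 ≈ 14.895 hours.

14.9 hours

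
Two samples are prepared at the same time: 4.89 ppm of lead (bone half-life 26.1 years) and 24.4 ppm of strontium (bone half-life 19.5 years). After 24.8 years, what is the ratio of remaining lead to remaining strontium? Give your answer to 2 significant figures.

0.25

lead: 4.89 × (1/2)^(24.8/26.1) = 4.89 × (1/2)^0.95019 ≈ 2.5309 ppm.
strontium: 24.4 × (1/2)^(24.8/19.5) = 24.4 × (1/2)^1.2718 ≈ 10.105 ppm.
Ratio ≈ 2.5309 / 10.105 ≈ 0.25046.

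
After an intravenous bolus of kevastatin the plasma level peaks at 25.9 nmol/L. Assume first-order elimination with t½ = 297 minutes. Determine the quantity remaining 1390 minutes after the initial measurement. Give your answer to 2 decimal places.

Number of half-lives: n = 1390/297 ≈ 4.6801.
Remaining = 25.9 × (1/2)^4.6801 = 25.9 × 0.039007 ≈ 1.0103 nmol/L.

1.01 nmol/L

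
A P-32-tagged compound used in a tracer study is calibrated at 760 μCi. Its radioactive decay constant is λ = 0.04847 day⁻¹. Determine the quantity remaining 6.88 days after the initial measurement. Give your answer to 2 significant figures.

t½ = ln 2 / λ = 0.69315 / 0.04847 ≈ 14.301 days.
Number of half-lives: n = 6.88/14.301 ≈ 0.4811.
Remaining = 760 × (1/2)^0.4811 = 760 × 0.71643 ≈ 544.49 μCi.

540 μCi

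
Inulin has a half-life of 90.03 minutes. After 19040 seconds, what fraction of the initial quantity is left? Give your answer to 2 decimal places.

19040 seconds = 317.333 minutes.
n = 317.333/90.03 ≈ 3.5248 half-lives.
Fraction remaining = (1/2)^3.5248 ≈ 0.086885.

0.09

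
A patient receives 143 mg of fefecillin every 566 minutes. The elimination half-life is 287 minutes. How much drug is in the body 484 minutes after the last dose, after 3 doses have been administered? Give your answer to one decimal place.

The 3 doses were given 1616, 1050, 484 minutes ago.
Total = 143·(1/2)^(1616/287) + 143·(1/2)^(1050/287) + 143·(1/2)^(484/287)
      = 2.8863 + 11.324 + 44.43 ≈ 58.64 mg.

58.6 mg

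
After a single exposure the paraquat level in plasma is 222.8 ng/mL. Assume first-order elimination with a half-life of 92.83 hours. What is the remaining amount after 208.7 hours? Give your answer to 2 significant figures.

Number of half-lives: n = 208.7/92.83 ≈ 2.2482.
Remaining = 222.8 × (1/2)^2.2482 = 222.8 × 0.21049 ≈ 46.897 ng/mL.

47 ng/mL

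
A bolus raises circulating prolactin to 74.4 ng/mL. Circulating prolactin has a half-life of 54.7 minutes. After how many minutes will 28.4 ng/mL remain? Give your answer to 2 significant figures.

Fraction remaining = 28.4/74.4 ≈ 0.38172.
n = log₂(74.4/28.4) = ln(2.6197)/ln 2 ≈ 1.3894 half-lives.
t = n × t½ = 1.3894 × 54.7 ≈ 76.001 minutes.

76 minutes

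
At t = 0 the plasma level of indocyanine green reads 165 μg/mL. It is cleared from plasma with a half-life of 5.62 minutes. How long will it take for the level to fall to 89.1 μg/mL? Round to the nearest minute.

Fraction remaining = 89.1/165 ≈ 0.54.
n = log₂(165/89.1) = ln(1.8519)/ln 2 ≈ 0.88897 half-lives.
t = n × t½ = 0.88897 × 5.62 ≈ 4.996 minutes.

5 minutes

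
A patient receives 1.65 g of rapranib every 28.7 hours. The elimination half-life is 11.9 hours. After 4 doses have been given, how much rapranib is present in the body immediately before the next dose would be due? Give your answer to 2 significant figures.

0.38 g

The 4 doses were given 114.8, 86.1, 57.4, 28.7 hours ago.
Total = 1.65·(1/2)^(114.8/11.9) + 1.65·(1/2)^(86.1/11.9) + 1.65·(1/2)^(57.4/11.9) + 1.65·(1/2)^(28.7/11.9)
      = 0.0020579 + 0.010951 + 0.058272 + 0.31008 ≈ 0.38136 g.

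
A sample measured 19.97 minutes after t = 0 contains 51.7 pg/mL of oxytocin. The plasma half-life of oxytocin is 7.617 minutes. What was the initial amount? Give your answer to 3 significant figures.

Number of half-lives elapsed: n = 19.97/7.617 ≈ 2.6218.
A₀ = A × 2^n = 51.7 × 2^2.6218 = 51.7 × 6.155 ≈ 318.22 pg/mL.

318 pg/mL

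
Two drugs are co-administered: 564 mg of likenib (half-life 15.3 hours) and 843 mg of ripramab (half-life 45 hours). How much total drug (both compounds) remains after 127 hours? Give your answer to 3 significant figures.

likenib: 564 × (1/2)^(127/15.3) = 564 × (1/2)^8.3007 ≈ 1.7887 mg.
ripramab: 843 × (1/2)^(127/45) = 843 × (1/2)^2.8222 ≈ 119.19 mg.
Total = 1.7887 + 119.19 ≈ 120.98 mg.

121 mg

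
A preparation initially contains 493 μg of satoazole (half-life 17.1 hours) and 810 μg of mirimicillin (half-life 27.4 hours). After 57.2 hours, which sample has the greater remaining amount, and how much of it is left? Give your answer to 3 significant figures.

mirimicillin, 191 μg

satoazole: 493 × (1/2)^3.345 ≈ 48.517 μg.
mirimicillin: 810 × (1/2)^2.0876 ≈ 190.57 μg.
Mirimicillin has more remaining, at ≈ 190.57 μg.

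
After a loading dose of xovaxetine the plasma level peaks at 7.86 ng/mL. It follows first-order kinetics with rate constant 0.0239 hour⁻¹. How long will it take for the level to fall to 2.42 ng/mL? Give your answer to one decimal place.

49.3 hours

t½ = ln 2 / k = 0.69315 / 0.0239 ≈ 29.002 hours.
Fraction remaining = 2.42/7.86 ≈ 0.30789.
n = log₂(7.86/2.42) = ln(3.2479)/ln 2 ≈ 1.6995 half-lives.
t = n × t½ = 1.6995 × 29.002 ≈ 49.29 hours.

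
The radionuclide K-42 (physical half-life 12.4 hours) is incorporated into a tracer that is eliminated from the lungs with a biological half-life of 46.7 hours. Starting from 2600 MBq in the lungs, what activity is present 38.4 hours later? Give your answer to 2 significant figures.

1/t_eff = 1/t_phys + 1/t_biol = 1/12.4 + 1/46.7 = 0.10206 per hour.
t_eff = 12.4 × 46.7 / (12.4 + 46.7) ≈ 9.7983 hours.
Remaining = 2600 × (1/2)^(38.4/9.7983) = 2600 × (1/2)^3.919 ≈ 171.88 MBq.

170 MBq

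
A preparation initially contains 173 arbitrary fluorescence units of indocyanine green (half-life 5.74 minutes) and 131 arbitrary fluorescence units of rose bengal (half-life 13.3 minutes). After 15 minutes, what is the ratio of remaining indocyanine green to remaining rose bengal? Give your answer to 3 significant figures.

indocyanine green: 173 × (1/2)^(15/5.74) = 173 × (1/2)^2.6132 ≈ 28.274 arbitrary fluorescence units.
rose bengal: 131 × (1/2)^(15/13.3) = 131 × (1/2)^1.1278 ≈ 59.946 arbitrary fluorescence units.
Ratio ≈ 28.274 / 59.946 ≈ 0.47165.

0.472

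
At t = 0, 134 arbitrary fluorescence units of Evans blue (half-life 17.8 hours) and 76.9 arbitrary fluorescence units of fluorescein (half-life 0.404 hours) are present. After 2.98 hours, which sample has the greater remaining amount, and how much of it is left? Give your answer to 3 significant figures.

Evans blue: 134 × (1/2)^0.16742 ≈ 119.32 arbitrary fluorescence units.
fluorescein: 76.9 × (1/2)^7.3762 ≈ 0.46287 arbitrary fluorescence units.
Evans blue has more remaining, at ≈ 119.32 arbitrary fluorescence units.

Evans blue, 119 arbitrary fluorescence units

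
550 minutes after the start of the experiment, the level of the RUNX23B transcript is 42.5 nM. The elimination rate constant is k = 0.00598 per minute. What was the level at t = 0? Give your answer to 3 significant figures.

1140 nM

t½ = ln 2 / k = 0.69315 / 0.00598 ≈ 115.91 minutes.
Number of half-lives elapsed: n = 550/115.91 ≈ 4.745.
A₀ = A × 2^n = 42.5 × 2^4.745 = 42.5 × 26.816 ≈ 1139.7 nM.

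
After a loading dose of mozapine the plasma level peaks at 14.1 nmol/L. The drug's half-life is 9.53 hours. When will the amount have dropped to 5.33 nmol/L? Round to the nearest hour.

Fraction remaining = 5.33/14.1 ≈ 0.37801.
n = log₂(14.1/5.33) = ln(2.6454)/ln 2 ≈ 1.4035 half-lives.
t = n × t½ = 1.4035 × 9.53 ≈ 13.375 hours.

13 hours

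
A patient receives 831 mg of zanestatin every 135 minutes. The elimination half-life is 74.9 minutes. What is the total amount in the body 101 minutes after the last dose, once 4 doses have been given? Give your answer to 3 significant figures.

454 mg

The 4 doses were given 506, 371, 236, 101 minutes ago.
Total = 831·(1/2)^(506/74.9) + 831·(1/2)^(371/74.9) + 831·(1/2)^(236/74.9) + 831·(1/2)^(101/74.9)
      = 7.6902 + 26.824 + 93.561 + 326.34 ≈ 454.42 mg.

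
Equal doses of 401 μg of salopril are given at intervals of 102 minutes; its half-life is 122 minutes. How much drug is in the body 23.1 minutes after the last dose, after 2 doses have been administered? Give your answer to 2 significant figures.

The 2 doses were given 125.1, 23.1 minutes ago.
Total = 401·(1/2)^(125.1/122) + 401·(1/2)^(23.1/122)
      = 197 + 351.68 ≈ 548.68 μg.

550 μg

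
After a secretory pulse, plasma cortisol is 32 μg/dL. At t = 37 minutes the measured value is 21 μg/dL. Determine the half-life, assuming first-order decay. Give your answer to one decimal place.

A/A₀ = 21/32 ≈ 0.65625.
n = log₂(1.5238) ≈ 0.60768 half-lives elapsed in 37 minutes.
t½ = 37/0.60768 ≈ 60.887 minutes.

60.9 minutes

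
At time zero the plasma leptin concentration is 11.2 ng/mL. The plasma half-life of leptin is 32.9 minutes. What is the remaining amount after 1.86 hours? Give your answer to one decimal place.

1.1 ng/mL

Convert the elapsed time: 1.86 hours = 111.6 minutes.
Number of half-lives: n = 111.6/32.9 ≈ 3.3921.
Remaining = 11.2 × (1/2)^3.3921 = 11.2 × 0.095253 ≈ 1.0668 ng/mL.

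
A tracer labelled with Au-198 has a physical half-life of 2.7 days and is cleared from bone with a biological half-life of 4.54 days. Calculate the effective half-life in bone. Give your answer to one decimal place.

1/t_eff = 1/t_phys + 1/t_biol = 1/2.7 + 1/4.54 = 0.59063 per day.
t_eff = 2.7 × 4.54 / (2.7 + 4.54) ≈ 1.6931 days.

1.7 days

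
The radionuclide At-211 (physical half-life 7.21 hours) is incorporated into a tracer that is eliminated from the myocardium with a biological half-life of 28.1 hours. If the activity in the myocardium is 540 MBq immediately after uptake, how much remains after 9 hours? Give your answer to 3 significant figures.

182 MBq

1/t_eff = 1/t_phys + 1/t_biol = 1/7.21 + 1/28.1 = 0.17428 per hour.
t_eff = 7.21 × 28.1 / (7.21 + 28.1) ≈ 5.7378 hours.
Remaining = 540 × (1/2)^(9/5.7378) = 540 × (1/2)^1.5686 ≈ 182.06 MBq.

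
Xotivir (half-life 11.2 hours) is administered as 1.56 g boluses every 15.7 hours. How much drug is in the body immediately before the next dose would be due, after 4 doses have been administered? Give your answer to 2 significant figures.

0.93 g

The 4 doses were given 62.8, 47.1, 31.4, 15.7 hours ago.
Total = 1.56·(1/2)^(62.8/11.2) + 1.56·(1/2)^(47.1/11.2) + 1.56·(1/2)^(31.4/11.2) + 1.56·(1/2)^(15.7/11.2)
      = 0.032004 + 0.084564 + 0.22344 + 0.5904 ≈ 0.93041 g.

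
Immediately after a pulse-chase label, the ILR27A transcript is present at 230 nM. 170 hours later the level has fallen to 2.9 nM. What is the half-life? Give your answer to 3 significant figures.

A/A₀ = 2.9/230 ≈ 0.012609.
n = log₂(79.31) ≈ 6.3094 half-lives elapsed in 170 hours.
t½ = 170/6.3094 ≈ 26.944 hours.

26.9 hours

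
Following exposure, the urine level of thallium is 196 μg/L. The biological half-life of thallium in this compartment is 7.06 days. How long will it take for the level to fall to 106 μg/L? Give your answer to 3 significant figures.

6.26 days

Fraction remaining = 106/196 ≈ 0.54082.
n = log₂(196/106) = ln(1.8491)/ln 2 ≈ 0.88679 half-lives.
t = n × t½ = 0.88679 × 7.06 ≈ 6.2607 days.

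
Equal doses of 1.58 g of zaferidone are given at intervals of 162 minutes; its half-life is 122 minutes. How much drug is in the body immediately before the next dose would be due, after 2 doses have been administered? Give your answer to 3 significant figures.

0.880 g

The 2 doses were given 324, 162 minutes ago.
Total = 1.58·(1/2)^(324/122) + 1.58·(1/2)^(162/122)
      = 0.25073 + 0.6294 ≈ 0.88013 g.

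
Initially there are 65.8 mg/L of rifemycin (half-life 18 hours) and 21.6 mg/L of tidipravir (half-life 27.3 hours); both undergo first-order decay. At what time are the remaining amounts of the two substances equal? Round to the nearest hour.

Set 65.8·(1/2)^(t/18) = 21.6·(1/2)^(t/27.3).
Taking log₂: log₂(65.8/21.6) = t·(1/18 − 1/27.3).
log₂(3.0463) = 1.6071; 1/18 − 1/27.3 = 0.018926.
t = 1.6071 / 0.018926 ≈ 84.915 hours.

85 hours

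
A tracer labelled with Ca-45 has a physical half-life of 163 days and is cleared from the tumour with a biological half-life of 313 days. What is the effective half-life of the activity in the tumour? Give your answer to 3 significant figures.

107 days

1/t_eff = 1/t_phys + 1/t_biol = 1/163 + 1/313 = 0.0093299 per day.
t_eff = 163 × 313 / (163 + 313) ≈ 107.18 days.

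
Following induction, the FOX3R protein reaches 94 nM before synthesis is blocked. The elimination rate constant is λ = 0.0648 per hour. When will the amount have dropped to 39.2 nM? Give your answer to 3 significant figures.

t½ = ln 2 / λ = 0.69315 / 0.0648 ≈ 10.697 hours.
Fraction remaining = 39.2/94 ≈ 0.41702.
n = log₂(94/39.2) = ln(2.398)/ln 2 ≈ 1.2618 half-lives.
t = n × t½ = 1.2618 × 10.697 ≈ 13.497 hours.

13.5 hours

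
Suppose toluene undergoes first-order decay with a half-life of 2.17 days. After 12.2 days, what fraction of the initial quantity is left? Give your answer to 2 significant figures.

n = 12.2/2.17 ≈ 5.6221 half-lives.
Fraction remaining = (1/2)^5.6221 ≈ 0.020304.

0.020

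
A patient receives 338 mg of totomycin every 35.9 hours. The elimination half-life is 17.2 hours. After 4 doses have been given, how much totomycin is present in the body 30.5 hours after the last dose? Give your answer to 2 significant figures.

130 mg

The 4 doses were given 138.2, 102.3, 66.4, 30.5 hours ago.
Total = 338·(1/2)^(138.2/17.2) + 338·(1/2)^(102.3/17.2) + 338·(1/2)^(66.4/17.2) + 338·(1/2)^(30.5/17.2)
      = 1.2888 + 5.4763 + 23.27 + 98.881 ≈ 128.92 mg.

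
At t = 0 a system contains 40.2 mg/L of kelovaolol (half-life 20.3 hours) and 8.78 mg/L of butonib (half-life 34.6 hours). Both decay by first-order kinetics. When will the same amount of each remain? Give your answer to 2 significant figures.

Set 40.2·(1/2)^(t/20.3) = 8.78·(1/2)^(t/34.6).
Taking log₂: log₂(40.2/8.78) = t·(1/20.3 − 1/34.6).
log₂(4.5786) = 2.1949; 1/20.3 − 1/34.6 = 0.020359.
t = 2.1949 / 0.020359 ≈ 107.81 hours.

110 hours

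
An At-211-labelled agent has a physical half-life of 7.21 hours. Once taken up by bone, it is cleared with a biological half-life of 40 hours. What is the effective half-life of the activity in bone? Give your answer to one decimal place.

1/t_eff = 1/t_phys + 1/t_biol = 1/7.21 + 1/40 = 0.1637 per hour.
t_eff = 7.21 × 40 / (7.21 + 40) ≈ 6.1089 hours.

6.1 hours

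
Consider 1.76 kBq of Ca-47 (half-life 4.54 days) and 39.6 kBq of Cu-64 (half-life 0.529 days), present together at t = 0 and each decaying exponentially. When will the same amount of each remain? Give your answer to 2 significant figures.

2.7 days

Set 1.76·(1/2)^(t/4.54) = 39.6·(1/2)^(t/0.529).
Taking log₂: log₂(1.76/39.6) = t·(1/4.54 − 1/0.529).
log₂(0.044444) = -4.4919; 1/4.54 − 1/0.529 = -1.6701.
t = -4.4919 / -1.6701 ≈ 2.6896 days.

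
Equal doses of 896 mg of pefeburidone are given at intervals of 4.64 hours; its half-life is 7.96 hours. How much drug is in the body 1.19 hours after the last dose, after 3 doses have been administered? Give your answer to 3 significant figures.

1710 mg

The 3 doses were given 10.47, 5.83, 1.19 hours ago.
Total = 896·(1/2)^(10.47/7.96) + 896·(1/2)^(5.83/7.96) + 896·(1/2)^(1.19/7.96)
      = 360.04 + 539.3 + 807.8 ≈ 1707.1 mg.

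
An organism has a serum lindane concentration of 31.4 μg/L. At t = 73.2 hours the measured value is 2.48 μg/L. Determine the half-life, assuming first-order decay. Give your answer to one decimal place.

A/A₀ = 2.48/31.4 ≈ 0.078981.
n = log₂(12.661) ≈ 3.6624 half-lives elapsed in 73.2 hours.
t½ = 73.2/3.6624 ≈ 19.987 hours.

20.0 hours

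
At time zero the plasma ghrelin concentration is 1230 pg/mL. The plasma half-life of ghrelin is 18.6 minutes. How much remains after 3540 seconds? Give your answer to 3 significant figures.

136 pg/mL

Convert the elapsed time: 3540 seconds = 59 minutes.
Number of half-lives: n = 59/18.6 ≈ 3.172.
Remaining = 1230 × (1/2)^3.172 = 1230 × 0.11095 ≈ 136.47 pg/mL.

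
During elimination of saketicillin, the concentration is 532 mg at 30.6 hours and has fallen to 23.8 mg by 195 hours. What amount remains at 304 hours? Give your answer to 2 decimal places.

Over Δt = 195 − 30.6 = 164.4 hours, the level fell by a factor of 532/23.8 ≈ 22.353.
n = log₂(22.353) ≈ 4.4824 half-lives, so t½ = 164.4/4.4824 ≈ 36.677 hours.
From t = 195 to t = 304: 23.8 × (1/2)^((304−195)/36.677) ≈ 3.0335 mg.

3.03 mg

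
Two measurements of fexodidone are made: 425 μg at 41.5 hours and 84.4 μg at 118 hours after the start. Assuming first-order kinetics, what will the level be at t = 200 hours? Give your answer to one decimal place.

14.9 μg

Over Δt = 118 − 41.5 = 76.5 hours, the level fell by a factor of 425/84.4 ≈ 5.0355.
n = log₂(5.0355) ≈ 2.3321 half-lives, so t½ = 76.5/2.3321 ≈ 32.802 hours.
From t = 118 to t = 200: 84.4 × (1/2)^((200−118)/32.802) ≈ 14.922 μg.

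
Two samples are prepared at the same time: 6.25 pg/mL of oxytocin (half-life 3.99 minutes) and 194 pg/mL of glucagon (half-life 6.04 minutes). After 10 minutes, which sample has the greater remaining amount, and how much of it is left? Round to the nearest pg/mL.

oxytocin: 6.25 × (1/2)^2.5063 ≈ 1.1001 pg/mL.
glucagon: 194 × (1/2)^1.6556 ≈ 61.575 pg/mL.
Glucagon has more remaining, at ≈ 61.575 pg/mL.

glucagon, 62 pg/mL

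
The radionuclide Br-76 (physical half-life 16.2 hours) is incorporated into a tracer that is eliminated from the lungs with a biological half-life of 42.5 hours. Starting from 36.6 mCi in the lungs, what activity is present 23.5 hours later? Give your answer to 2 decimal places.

1/t_eff = 1/t_phys + 1/t_biol = 1/16.2 + 1/42.5 = 0.085258 per hour.
t_eff = 16.2 × 42.5 / (16.2 + 42.5) ≈ 11.729 hours.
Remaining = 36.6 × (1/2)^(23.5/11.729) = 36.6 × (1/2)^2.0036 ≈ 9.1275 mCi.

9.13 mCi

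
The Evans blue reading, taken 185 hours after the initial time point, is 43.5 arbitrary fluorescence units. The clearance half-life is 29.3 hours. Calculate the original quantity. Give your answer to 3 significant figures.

3460 arbitrary fluorescence units

Number of half-lives elapsed: n = 185/29.3 ≈ 6.314.
A₀ = A × 2^n = 43.5 × 2^6.314 = 43.5 × 79.561 ≈ 3460.9 arbitrary fluorescence units.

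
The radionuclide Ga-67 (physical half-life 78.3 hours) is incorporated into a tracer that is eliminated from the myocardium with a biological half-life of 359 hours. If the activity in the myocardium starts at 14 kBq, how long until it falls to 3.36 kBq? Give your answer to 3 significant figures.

1/t_eff = 1/t_phys + 1/t_biol = 1/78.3 + 1/359 = 0.015557 per hour.
t_eff = 78.3 × 359 / (78.3 + 359) ≈ 64.28 hours.
n = log₂(14/3.36) ≈ 2.0589; t = 2.0589 × 64.28 ≈ 132.35 hours.

132 hours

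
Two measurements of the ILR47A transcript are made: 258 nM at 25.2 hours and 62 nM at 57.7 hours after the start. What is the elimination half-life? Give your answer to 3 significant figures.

15.8 hours

Over Δt = 57.7 − 25.2 = 32.5 hours, the level fell by a factor of 258/62 ≈ 4.1613.
n = log₂(4.1613) ≈ 2.057 half-lives, so t½ = 32.5/2.057 ≈ 15.799 hours.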